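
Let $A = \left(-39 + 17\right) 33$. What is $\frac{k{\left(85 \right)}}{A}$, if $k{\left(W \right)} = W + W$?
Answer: $- \frac{85}{363} \approx -0.23416$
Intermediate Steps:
$k{\left(W \right)} = 2 W$
$A = -726$ ($A = \left(-22\right) 33 = -726$)
$\frac{k{\left(85 \right)}}{A} = \frac{2 \cdot 85}{-726} = 170 \left(- \frac{1}{726}\right) = - \frac{85}{363}$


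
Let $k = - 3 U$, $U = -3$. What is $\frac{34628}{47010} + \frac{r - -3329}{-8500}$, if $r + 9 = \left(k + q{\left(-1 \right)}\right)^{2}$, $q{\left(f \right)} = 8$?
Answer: $\frac{12467891}{39958500} \approx 0.31202$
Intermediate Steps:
$k = 9$ ($k = \left(-3\right) \left(-3\right) = 9$)
$r = 280$ ($r = -9 + \left(9 + 8\right)^{2} = -9 + 17^{2} = -9 + 289 = 280$)
$\frac{34628}{47010} + \frac{r - -3329}{-8500} = \frac{34628}{47010} + \frac{280 - -3329}{-8500} = 34628 \cdot \frac{1}{47010} + \left(280 + 3329\right) \left(- \frac{1}{8500}\right) = \frac{17314}{23505} + 3609 \left(- \frac{1}{8500}\right) = \frac{17314}{23505} - \frac{3609}{8500} = \frac{12467891}{39958500}$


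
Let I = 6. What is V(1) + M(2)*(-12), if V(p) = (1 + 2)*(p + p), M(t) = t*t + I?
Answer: -114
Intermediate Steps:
M(t) = 6 + t**2 (M(t) = t*t + 6 = t**2 + 6 = 6 + t**2)
V(p) = 6*p (V(p) = 3*(2*p) = 6*p)
V(1) + M(2)*(-12) = 6*1 + (6 + 2**2)*(-12) = 6 + (6 + 4)*(-12) = 6 + 10*(-12) = 6 - 120 = -114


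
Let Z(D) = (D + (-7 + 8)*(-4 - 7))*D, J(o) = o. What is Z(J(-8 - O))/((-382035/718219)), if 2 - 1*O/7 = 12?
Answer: -757002826/127345 ≈ -5944.5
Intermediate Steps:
O = -70 (O = 14 - 7*12 = 14 - 84 = -70)
Z(D) = D*(-11 + D) (Z(D) = (D + 1*(-11))*D = (D - 11)*D = (-11 + D)*D = D*(-11 + D))
Z(J(-8 - O))/((-382035/718219)) = ((-8 - 1*(-70))*(-11 + (-8 - 1*(-70))))/((-382035/718219)) = ((-8 + 70)*(-11 + (-8 + 70)))/((-382035*1/718219)) = (62*(-11 + 62))/(-382035/718219) = (62*51)*(-718219/382035) = 3162*(-718219/382035) = -757002826/127345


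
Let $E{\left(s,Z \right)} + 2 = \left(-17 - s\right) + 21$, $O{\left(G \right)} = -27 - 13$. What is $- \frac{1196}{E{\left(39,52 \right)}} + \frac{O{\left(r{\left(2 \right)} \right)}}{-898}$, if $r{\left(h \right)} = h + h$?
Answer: $\frac{537744}{16613} \approx 32.369$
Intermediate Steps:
$r{\left(h \right)} = 2 h$
$O{\left(G \right)} = -40$
$E{\left(s,Z \right)} = 2 - s$ ($E{\left(s,Z \right)} = -2 + \left(\left(-17 - s\right) + 21\right) = -2 - \left(-4 + s\right) = 2 - s$)
$- \frac{1196}{E{\left(39,52 \right)}} + \frac{O{\left(r{\left(2 \right)} \right)}}{-898} = - \frac{1196}{2 - 39} - \frac{40}{-898} = - \frac{1196}{2 - 39} - - \frac{20}{449} = - \frac{1196}{-37} + \frac{20}{449} = \left(-1196\right) \left(- \frac{1}{37}\right) + \frac{20}{449} = \frac{1196}{37} + \frac{20}{449} = \frac{537744}{16613}$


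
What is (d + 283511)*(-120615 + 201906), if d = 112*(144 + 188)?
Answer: 26069617245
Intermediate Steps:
d = 37184 (d = 112*332 = 37184)
(d + 283511)*(-120615 + 201906) = (37184 + 283511)*(-120615 + 201906) = 320695*81291 = 26069617245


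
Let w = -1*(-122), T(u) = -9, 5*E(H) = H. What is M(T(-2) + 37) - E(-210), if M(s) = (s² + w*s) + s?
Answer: 4270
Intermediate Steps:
E(H) = H/5
w = 122
M(s) = s² + 123*s (M(s) = (s² + 122*s) + s = s² + 123*s)
M(T(-2) + 37) - E(-210) = (-9 + 37)*(123 + (-9 + 37)) - (-210)/5 = 28*(123 + 28) - 1*(-42) = 28*151 + 42 = 4228 + 42 = 4270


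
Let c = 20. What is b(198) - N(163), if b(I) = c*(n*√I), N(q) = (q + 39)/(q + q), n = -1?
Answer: -101/163 - 60*√22 ≈ -282.04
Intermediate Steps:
N(q) = (39 + q)/(2*q) (N(q) = (39 + q)/((2*q)) = (39 + q)*(1/(2*q)) = (39 + q)/(2*q))
b(I) = -20*√I (b(I) = 20*(-√I) = -20*√I)
b(198) - N(163) = -60*√22 - (39 + 163)/(2*163) = -60*√22 - 202/(2*163) = -60*√22 - 1*101/163 = -60*√22 - 101/163 = -101/163 - 60*√22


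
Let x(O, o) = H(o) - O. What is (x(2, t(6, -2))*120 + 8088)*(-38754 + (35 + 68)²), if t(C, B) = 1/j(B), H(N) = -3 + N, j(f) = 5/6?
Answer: -214802640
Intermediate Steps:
j(f) = ⅚ (j(f) = 5*(⅙) = ⅚)
t(C, B) = 6/5 (t(C, B) = 1/(⅚) = 1*(6/5) = 6/5)
x(O, o) = -3 + o - O (x(O, o) = (-3 + o) - O = -3 + o - O)
(x(2, t(6, -2))*120 + 8088)*(-38754 + (35 + 68)²) = ((-3 + 6/5 - 1*2)*120 + 8088)*(-38754 + (35 + 68)²) = ((-3 + 6/5 - 2)*120 + 8088)*(-38754 + 103²) = (-19/5*120 + 8088)*(-38754 + 10609) = (-456 + 8088)*(-28145) = 7632*(-28145) = -214802640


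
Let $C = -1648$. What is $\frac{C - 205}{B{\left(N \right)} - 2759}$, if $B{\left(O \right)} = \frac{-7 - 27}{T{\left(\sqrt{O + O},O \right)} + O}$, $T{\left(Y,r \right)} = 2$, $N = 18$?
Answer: $\frac{18530}{27607} \approx 0.67121$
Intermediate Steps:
$B{\left(O \right)} = - \frac{34}{2 + O}$ ($B{\left(O \right)} = \frac{-7 - 27}{2 + O} = - \frac{34}{2 + O}$)
$\frac{C - 205}{B{\left(N \right)} - 2759} = \frac{-1648 - 205}{- \frac{34}{2 + 18} - 2759} = \frac{-1648 - 205}{- \frac{34}{20} - 2759} = \frac{-1648 - 205}{\left(-34\right) \frac{1}{20} - 2759} = - \frac{1853}{- \frac{17}{10} - 2759} = - \frac{1853}{- \frac{27607}{10}} = \left(-1853\right) \left(- \frac{10}{27607}\right) = \frac{18530}{27607}$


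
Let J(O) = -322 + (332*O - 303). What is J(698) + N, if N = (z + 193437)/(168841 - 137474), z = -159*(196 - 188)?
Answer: 7249450902/31367 ≈ 2.3112e+5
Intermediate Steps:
z = -1272 (z = -159*8 = -1272)
J(O) = -625 + 332*O (J(O) = -322 + (-303 + 332*O) = -625 + 332*O)
N = 192165/31367 (N = (-1272 + 193437)/(168841 - 137474) = 192165/31367 ≈ 6.1263)
J(698) + N = (-625 + 332*698) + 192165/31367 = (-625 + 231736) + 192165/31367 = 231111 + 192165/31367 = 7249450902/31367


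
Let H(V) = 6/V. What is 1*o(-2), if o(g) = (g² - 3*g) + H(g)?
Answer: 7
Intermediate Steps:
o(g) = g² - 3*g + 6/g (o(g) = (g² - 3*g) + 6/g = g² - 3*g + 6/g)
1*o(-2) = 1*((6 + (-2)²*(-3 - 2))/(-2)) = 1*(-(6 + 4*(-5))/2) = 1*(-(6 - 20)/2) = 1*(-½*(-14)) = 1*7 = 7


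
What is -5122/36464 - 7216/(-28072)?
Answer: 678065/5816008 ≈ 0.11659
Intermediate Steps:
-5122/36464 - 7216/(-28072) = -5122*1/36464 - 7216*(-1/28072) = -2561/18232 + 82/319 = 678065/5816008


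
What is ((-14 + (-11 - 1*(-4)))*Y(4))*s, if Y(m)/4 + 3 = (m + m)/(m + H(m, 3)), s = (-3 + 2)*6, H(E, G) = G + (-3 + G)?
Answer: -936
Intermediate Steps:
H(E, G) = -3 + 2*G
s = -6 (s = -1*6 = -6)
Y(m) = -12 + 8*m/(3 + m) (Y(m) = -12 + 4*((m + m)/(m + (-3 + 2*3))) = -12 + 4*((2*m)/(m + (-3 + 6))) = -12 + 4*((2*m)/(m + 3)) = -12 + 4*((2*m)/(3 + m)) = -12 + 4*(2*m/(3 + m)) = -12 + 8*m/(3 + m))
((-14 + (-11 - 1*(-4)))*Y(4))*s = ((-14 + (-11 - 1*(-4)))*(4*(-9 - 1*4)/(3 + 4)))*(-6) = ((-14 + (-11 + 4))*(4*(-9 - 4)/7))*(-6) = ((-14 - 7)*(4*(⅐)*(-13)))*(-6) = -21*(-52/7)*(-6) = 156*(-6) = -936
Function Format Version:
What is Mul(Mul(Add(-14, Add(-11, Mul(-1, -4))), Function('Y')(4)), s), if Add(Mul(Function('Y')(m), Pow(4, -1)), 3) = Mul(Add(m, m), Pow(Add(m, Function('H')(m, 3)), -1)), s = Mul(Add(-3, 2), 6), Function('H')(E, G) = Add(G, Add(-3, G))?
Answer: -936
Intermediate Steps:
Function('H')(E, G) = Add(-3, Mul(2, G))
s = -6 (s = Mul(-1, 6) = -6)
Function('Y')(m) = Add(-12, Mul(8, m, Pow(Add(3, m), -1))) (Function('Y')(m) = Add(-12, Mul(4, Mul(Add(m, m), Pow(Add(m, Add(-3, Mul(2, 3))), -1)))) = Add(-12, Mul(4, Mul(Mul(2, m), Pow(Add(m, Add(-3, 6)), -1)))) = Add(-12, Mul(4, Mul(Mul(2, m), Pow(Add(m, 3), -1)))) = Add(-12, Mul(4, Mul(Mul(2, m), Pow(Add(3, m), -1)))) = Add(-12, Mul(4, Mul(2, m, Pow(Add(3, m), -1)))) = Add(-12, Mul(8, m, Pow(Add(3, m), -1))))
Mul(Mul(Add(-14, Add(-11, Mul(-1, -4))), Function('Y')(4)), s) = Mul(Mul(Add(-14, Add(-11, Mul(-1, -4))), Mul(4, Pow(Add(3, 4), -1), Add(-9, Mul(-1, 4)))), -6) = Mul(Mul(Add(-14, Add(-11, 4)), Mul(4, Pow(7, -1), Add(-9, -4))), -6) = Mul(Mul(Add(-14, -7), Mul(4, Rational(1, 7), -13)), -6) = Mul(Mul(-21, Rational(-52, 7)), -6) = Mul(156, -6) = -936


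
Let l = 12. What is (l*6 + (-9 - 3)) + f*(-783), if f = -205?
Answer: 160575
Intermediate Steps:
(l*6 + (-9 - 3)) + f*(-783) = (12*6 + (-9 - 3)) - 205*(-783) = (72 - 12) + 160515 = 60 + 160515 = 160575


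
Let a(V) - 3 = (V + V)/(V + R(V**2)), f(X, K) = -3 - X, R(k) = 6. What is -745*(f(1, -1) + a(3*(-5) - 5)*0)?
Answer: 2980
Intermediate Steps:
a(V) = 3 + 2*V/(6 + V) (a(V) = 3 + (V + V)/(V + 6) = 3 + (2*V)/(6 + V) = 3 + 2*V/(6 + V))
-745*(f(1, -1) + a(3*(-5) - 5)*0) = -745*((-3 - 1*1) + ((18 + 5*(3*(-5) - 5))/(6 + (3*(-5) - 5)))*0) = -745*((-3 - 1) + ((18 + 5*(-15 - 5))/(6 + (-15 - 5)))*0) = -745*(-4 + ((18 + 5*(-20))/(6 - 20))*0) = -745*(-4 + ((18 - 100)/(-14))*0) = -745*(-4 - 1/14*(-82)*0) = -745*(-4 + (41/7)*0) = -745*(-4 + 0) = -745*(-4) = 2980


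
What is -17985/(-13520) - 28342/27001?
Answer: 1575833/5616208 ≈ 0.28059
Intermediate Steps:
-17985/(-13520) - 28342/27001 = -17985*(-1/13520) - 28342*1/27001 = 3597/2704 - 28342/27001 = 1575833/5616208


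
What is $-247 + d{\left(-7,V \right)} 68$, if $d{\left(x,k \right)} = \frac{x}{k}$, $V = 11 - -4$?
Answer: $- \frac{4181}{15} \approx -278.73$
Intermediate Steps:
$V = 15$ ($V = 11 + 4 = 15$)
$-247 + d{\left(-7,V \right)} 68 = -247 + - \frac{7}{15} \cdot 68 = -247 + \left(-7\right) \frac{1}{15} \cdot 68 = -247 - \frac{476}{15} = - \frac{4181}{15}$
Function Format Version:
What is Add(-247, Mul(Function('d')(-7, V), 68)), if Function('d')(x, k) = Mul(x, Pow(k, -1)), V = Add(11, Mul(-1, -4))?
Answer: Rational(-4181, 15) ≈ -278.73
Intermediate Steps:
V = 15 (V = Add(11, 4) = 15)
Add(-247, Mul(Function('d')(-7, V), 68)) = Add(-247, Mul(Mul(-7, Pow(15, -1)), 68)) = Add(-247, Mul(Mul(-7, Rational(1, 15)), 68)) = Add(-247, Mul(Rational(-7, 15), 68)) = Add(-247, Rational(-476, 15)) = Rational(-4181, 15)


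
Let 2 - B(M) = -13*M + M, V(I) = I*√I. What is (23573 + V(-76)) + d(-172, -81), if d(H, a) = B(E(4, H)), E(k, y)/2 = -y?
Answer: 27703 - 152*I*√19 ≈ 27703.0 - 662.55*I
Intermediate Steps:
V(I) = I^(3/2)
E(k, y) = -2*y (E(k, y) = 2*(-y) = -2*y)
B(M) = 2 + 12*M (B(M) = 2 - (-13*M + M) = 2 - (-12)*M = 2 + 12*M)
d(H, a) = 2 - 24*H (d(H, a) = 2 + 12*(-2*H) = 2 - 24*H)
(23573 + V(-76)) + d(-172, -81) = (23573 + (-76)^(3/2)) + (2 - 24*(-172)) = (23573 - 152*I*√19) + (2 + 4128) = (23573 - 152*I*√19) + 4130 = 27703 - 152*I*√19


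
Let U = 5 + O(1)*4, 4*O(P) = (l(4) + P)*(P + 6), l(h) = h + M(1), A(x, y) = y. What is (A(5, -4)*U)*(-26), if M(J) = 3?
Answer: 6344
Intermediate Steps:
l(h) = 3 + h (l(h) = h + 3 = 3 + h)
O(P) = (6 + P)*(7 + P)/4 (O(P) = (((3 + 4) + P)*(P + 6))/4 = ((7 + P)*(6 + P))/4 = ((6 + P)*(7 + P))/4 = (6 + P)*(7 + P)/4)
U = 61 (U = 5 + (21/2 + (1/4)*1**2 + (13/4)*1)*4 = 5 + (21/2 + (1/4)*1 + 13/4)*4 = 5 + (21/2 + 1/4 + 13/4)*4 = 5 + 14*4 = 5 + 56 = 61)
(A(5, -4)*U)*(-26) = -4*61*(-26) = -244*(-26) = 6344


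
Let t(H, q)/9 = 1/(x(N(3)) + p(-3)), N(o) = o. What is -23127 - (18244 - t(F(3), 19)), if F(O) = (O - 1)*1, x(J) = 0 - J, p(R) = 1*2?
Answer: -41380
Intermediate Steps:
p(R) = 2
x(J) = -J
F(O) = -1 + O (F(O) = (-1 + O)*1 = -1 + O)
t(H, q) = -9 (t(H, q) = 9/(-1*3 + 2) = 9/(-3 + 2) = 9/(-1) = 9*(-1) = -9)
-23127 - (18244 - t(F(3), 19)) = -23127 - (18244 - 1*(-9)) = -23127 - (18244 + 9) = -23127 - 1*18253 = -23127 - 18253 = -41380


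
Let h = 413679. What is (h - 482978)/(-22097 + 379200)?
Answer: -69299/357103 ≈ -0.19406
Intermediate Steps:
(h - 482978)/(-22097 + 379200) = (413679 - 482978)/(-22097 + 379200) = -69299/357103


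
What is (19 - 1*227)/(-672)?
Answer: 13/42 ≈ 0.30952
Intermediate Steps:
(19 - 1*227)/(-672) = -(19 - 227)/672 = -1/672*(-208) = 13/42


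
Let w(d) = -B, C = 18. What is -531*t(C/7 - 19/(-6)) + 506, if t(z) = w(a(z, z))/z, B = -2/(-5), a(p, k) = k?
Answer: 654334/1205 ≈ 543.02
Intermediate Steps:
B = 2/5 (B = -2*(-1/5) = 2/5 ≈ 0.40000)
w(d) = -2/5 (w(d) = -1*2/5 = -2/5)
t(z) = -2/(5*z)
-531*t(C/7 - 19/(-6)) + 506 = -(-1062)/(5*(18/7 - 19/(-6))) + 506 = -(-1062)/(5*(18*(1/7) - 19*(-1/6))) + 506 = -(-1062)/(5*(18/7 + 19/6)) + 506 = -(-1062)/(5*241/42) + 506 = -(-1062)*42/(5*241) + 506 = -531*(-84/1205) + 506 = 44604/1205 + 506 = 654334/1205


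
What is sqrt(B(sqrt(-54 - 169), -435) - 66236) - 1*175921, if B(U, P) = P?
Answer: -175921 + 11*I*sqrt(551) ≈ -1.7592e+5 + 258.21*I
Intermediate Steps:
sqrt(B(sqrt(-54 - 169), -435) - 66236) - 1*175921 = sqrt(-435 - 66236) - 1*175921 = sqrt(-66671) - 175921 = 11*I*sqrt(551) - 175921 = -175921 + 11*I*sqrt(551)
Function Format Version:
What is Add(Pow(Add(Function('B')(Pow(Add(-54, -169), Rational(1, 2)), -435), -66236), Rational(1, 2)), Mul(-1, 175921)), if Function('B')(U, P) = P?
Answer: Add(-175921, Mul(11, I, Pow(551, Rational(1, 2)))) ≈ Add(-1.7592e+5, Mul(258.21, I))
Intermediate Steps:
Add(Pow(Add(Function('B')(Pow(Add(-54, -169), Rational(1, 2)), -435), -66236), Rational(1, 2)), Mul(-1, 175921)) = Add(Pow(Add(-435, -66236), Rational(1, 2)), Mul(-1, 175921)) = Add(Pow(-66671, Rational(1, 2)), -175921) = Add(Mul(11, I, Pow(551, Rational(1, 2))), -175921) = Add(-175921, Mul(11, I, Pow(551, Rational(1, 2))))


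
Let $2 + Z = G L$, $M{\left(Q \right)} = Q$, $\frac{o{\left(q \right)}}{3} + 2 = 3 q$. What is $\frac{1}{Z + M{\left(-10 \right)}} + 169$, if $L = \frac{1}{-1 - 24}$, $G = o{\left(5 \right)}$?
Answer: $\frac{57266}{339} \approx 168.93$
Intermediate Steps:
$o{\left(q \right)} = -6 + 9 q$ ($o{\left(q \right)} = -6 + 3 \cdot 3 q = -6 + 9 q$)
$G = 39$ ($G = -6 + 9 \cdot 5 = -6 + 45 = 39$)
$L = - \frac{1}{25}$ ($L = \frac{1}{-25} = - \frac{1}{25} \approx -0.04$)
$Z = - \frac{89}{25}$ ($Z = -2 + 39 \left(- \frac{1}{25}\right) = -2 - \frac{39}{25} = - \frac{89}{25} \approx -3.56$)
$\frac{1}{Z + M{\left(-10 \right)}} + 169 = \frac{1}{- \frac{89}{25} - 10} + 169 = \frac{1}{- \frac{339}{25}} + 169 = - \frac{25}{339} + 169 = \frac{57266}{339}$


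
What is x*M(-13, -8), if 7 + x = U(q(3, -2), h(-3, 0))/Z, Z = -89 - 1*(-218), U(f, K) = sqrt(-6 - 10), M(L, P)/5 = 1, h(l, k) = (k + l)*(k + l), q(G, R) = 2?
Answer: -35 + 20*I/129 ≈ -35.0 + 0.15504*I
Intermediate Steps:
h(l, k) = (k + l)**2
M(L, P) = 5 (M(L, P) = 5*1 = 5)
U(f, K) = 4*I (U(f, K) = sqrt(-16) = 4*I)
Z = 129 (Z = -89 + 218 = 129)
x = -7 + 4*I/129 (x = -7 + (4*I)/129 = -7 + (4*I)*(1/129) = -7 + 4*I/129 ≈ -7.0 + 0.031008*I)
x*M(-13, -8) = (-7 + 4*I/129)*5 = -35 + 20*I/129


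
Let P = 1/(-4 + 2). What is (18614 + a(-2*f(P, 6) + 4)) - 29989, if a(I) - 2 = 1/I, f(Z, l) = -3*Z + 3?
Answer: -56866/5 ≈ -11373.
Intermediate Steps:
P = -½ (P = 1/(-2) = -½ ≈ -0.50000)
f(Z, l) = 3 - 3*Z
a(I) = 2 + 1/I
(18614 + a(-2*f(P, 6) + 4)) - 29989 = (18614 + (2 + 1/(-2*(3 - 3*(-½)) + 4))) - 29989 = (18614 + (2 + 1/(-2*(3 + 3/2) + 4))) - 29989 = (18614 + (2 + 1/(-2*9/2 + 4))) - 29989 = (18614 + (2 + 1/(-9 + 4))) - 29989 = (18614 + (2 + 1/(-5))) - 29989 = (18614 + (2 - ⅕)) - 29989 = (18614 + 9/5) - 29989 = 93079/5 - 29989 = -56866/5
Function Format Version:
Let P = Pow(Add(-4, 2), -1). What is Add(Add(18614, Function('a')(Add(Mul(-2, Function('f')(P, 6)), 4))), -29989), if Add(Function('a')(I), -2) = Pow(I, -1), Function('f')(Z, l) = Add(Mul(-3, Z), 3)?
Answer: Rational(-56866, 5) ≈ -11373.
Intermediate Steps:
P = Rational(-1, 2) (P = Pow(-2, -1) = Rational(-1, 2) ≈ -0.50000)
Function('f')(Z, l) = Add(3, Mul(-3, Z))
Function('a')(I) = Add(2, Pow(I, -1))
Add(Add(18614, Function('a')(Add(Mul(-2, Function('f')(P, 6)), 4))), -29989) = Add(Add(18614, Add(2, Pow(Add(Mul(-2, Add(3, Mul(-3, Rational(-1, 2)))), 4), -1))), -29989) = Add(Add(18614, Add(2, Pow(Add(Mul(-2, Add(3, Rational(3, 2))), 4), -1))), -29989) = Add(Add(18614, Add(2, Pow(Add(Mul(-2, Rational(9, 2)), 4), -1))), -29989) = Add(Add(18614, Add(2, Pow(Add(-9, 4), -1))), -29989) = Add(Add(18614, Add(2, Pow(-5, -1))), -29989) = Add(Add(18614, Add(2, Rational(-1, 5))), -29989) = Add(Add(18614, Rational(9, 5)), -29989) = Add(Rational(93079, 5), -29989) = Rational(-56866, 5)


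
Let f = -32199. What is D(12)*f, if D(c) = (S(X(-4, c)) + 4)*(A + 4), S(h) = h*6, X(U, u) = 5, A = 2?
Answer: -6568596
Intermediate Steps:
S(h) = 6*h
D(c) = 204 (D(c) = (6*5 + 4)*(2 + 4) = (30 + 4)*6 = 34*6 = 204)
D(12)*f = 204*(-32199) = -6568596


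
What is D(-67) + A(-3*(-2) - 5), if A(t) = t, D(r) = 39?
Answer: 40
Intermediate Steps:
D(-67) + A(-3*(-2) - 5) = 39 + (-3*(-2) - 5) = 39 + (6 - 5) = 39 + 1 = 40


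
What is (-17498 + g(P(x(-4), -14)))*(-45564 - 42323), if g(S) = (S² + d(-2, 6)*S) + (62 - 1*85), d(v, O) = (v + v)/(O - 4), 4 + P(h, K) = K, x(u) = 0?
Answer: 1508228807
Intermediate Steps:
P(h, K) = -4 + K
d(v, O) = 2*v/(-4 + O) (d(v, O) = (2*v)/(-4 + O) = 2*v/(-4 + O))
g(S) = -23 + S² - 2*S (g(S) = (S² + (2*(-2)/(-4 + 6))*S) + (62 - 1*85) = (S² + (2*(-2)/2)*S) + (62 - 85) = (S² + (2*(-2)*(½))*S) - 23 = (S² - 2*S) - 23 = -23 + S² - 2*S)
(-17498 + g(P(x(-4), -14)))*(-45564 - 42323) = (-17498 + (-23 + (-4 - 14)² - 2*(-4 - 14)))*(-45564 - 42323) = (-17498 + (-23 + (-18)² - 2*(-18)))*(-87887) = (-17498 + (-23 + 324 + 36))*(-87887) = (-17498 + 337)*(-87887) = -17161*(-87887) = 1508228807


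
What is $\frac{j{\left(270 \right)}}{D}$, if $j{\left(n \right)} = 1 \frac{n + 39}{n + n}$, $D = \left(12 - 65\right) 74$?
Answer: $- \frac{103}{705960} \approx -0.0001459$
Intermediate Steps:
$D = -3922$ ($D = \left(-53\right) 74 = -3922$)
$j{\left(n \right)} = \frac{39 + n}{2 n}$ ($j{\left(n \right)} = 1 \frac{39 + n}{2 n} = \frac{39 + n}{2 n}$)
$\frac{j{\left(270 \right)}}{D} = \frac{\frac{1}{2} \cdot \frac{1}{270} \left(39 + 270\right)}{-3922} = \frac{1}{2} \cdot \frac{1}{270} \cdot 309 \left(- \frac{1}{3922}\right) = \frac{103}{180} \left(- \frac{1}{3922}\right) = - \frac{103}{705960}$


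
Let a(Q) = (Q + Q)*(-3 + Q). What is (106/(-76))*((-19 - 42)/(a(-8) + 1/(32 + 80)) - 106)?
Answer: 55554865/374547 ≈ 148.33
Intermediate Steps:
a(Q) = 2*Q*(-3 + Q) (a(Q) = (2*Q)*(-3 + Q) = 2*Q*(-3 + Q))
(106/(-76))*((-19 - 42)/(a(-8) + 1/(32 + 80)) - 106) = (106/(-76))*((-19 - 42)/(2*(-8)*(-3 - 8) + 1/(32 + 80)) - 106) = (106*(-1/76))*(-61/(2*(-8)*(-11) + 1/112) - 106) = -53*(-61/(176 + 1/112) - 106)/38 = -53*(-61/19713/112 - 106)/38 = -53*(-61*112/19713 - 106)/38 = -53*(-6832/19713 - 106)/38 = -53/38*(-2096410/19713) = 55554865/374547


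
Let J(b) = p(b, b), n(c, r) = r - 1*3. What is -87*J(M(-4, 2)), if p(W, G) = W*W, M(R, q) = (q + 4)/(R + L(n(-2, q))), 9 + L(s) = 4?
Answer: -116/3 ≈ -38.667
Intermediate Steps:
n(c, r) = -3 + r (n(c, r) = r - 3 = -3 + r)
L(s) = -5 (L(s) = -9 + 4 = -5)
M(R, q) = (4 + q)/(-5 + R) (M(R, q) = (q + 4)/(R - 5) = (4 + q)/(-5 + R))
p(W, G) = W²
J(b) = b²
-87*J(M(-4, 2)) = -87*(4 + 2)²/(-5 - 4)² = -87*(6/(-9))² = -87*(-⅑*6)² = -87*(-⅔)² = -87*4/9 = -116/3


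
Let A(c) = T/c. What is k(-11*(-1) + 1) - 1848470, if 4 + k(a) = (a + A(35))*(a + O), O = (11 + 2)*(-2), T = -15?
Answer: -1848636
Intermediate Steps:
A(c) = -15/c
O = -26 (O = 13*(-2) = -26)
k(a) = -4 + (-26 + a)*(-3/7 + a) (k(a) = -4 + (a - 15/35)*(a - 26) = -4 + (a - 15*1/35)*(-26 + a) = -4 + (a - 3/7)*(-26 + a) = -4 + (-3/7 + a)*(-26 + a) = -4 + (-26 + a)*(-3/7 + a))
k(-11*(-1) + 1) - 1848470 = (50/7 + (-11*(-1) + 1)**2 - 185*(-11*(-1) + 1)/7) - 1848470 = (50/7 + (11 + 1)**2 - 185*(11 + 1)/7) - 1848470 = (50/7 + 12**2 - 185/7*12) - 1848470 = (50/7 + 144 - 2220/7) - 1848470 = -166 - 1848470 = -1848636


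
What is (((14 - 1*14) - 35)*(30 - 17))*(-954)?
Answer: 434070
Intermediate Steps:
(((14 - 1*14) - 35)*(30 - 17))*(-954) = (((14 - 14) - 35)*13)*(-954) = ((0 - 35)*13)*(-954) = -35*13*(-954) = -455*(-954) = 434070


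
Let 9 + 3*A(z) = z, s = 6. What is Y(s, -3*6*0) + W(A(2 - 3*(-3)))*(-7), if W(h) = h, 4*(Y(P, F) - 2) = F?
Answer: -8/3 ≈ -2.6667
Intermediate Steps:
Y(P, F) = 2 + F/4
A(z) = -3 + z/3
Y(s, -3*6*0) + W(A(2 - 3*(-3)))*(-7) = (2 + (-3*6*0)/4) + (-3 + (2 - 3*(-3))/3)*(-7) = (2 + (-18*0)/4) + (-3 + (2 + 9)/3)*(-7) = (2 + (¼)*0) + (-3 + (⅓)*11)*(-7) = (2 + 0) + (-3 + 11/3)*(-7) = 2 + (⅔)*(-7) = 2 - 14/3 = -8/3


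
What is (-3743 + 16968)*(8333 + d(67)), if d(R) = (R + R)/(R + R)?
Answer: 110217150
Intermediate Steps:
d(R) = 1 (d(R) = (2*R)/((2*R)) = (2*R)*(1/(2*R)) = 1)
(-3743 + 16968)*(8333 + d(67)) = (-3743 + 16968)*(8333 + 1) = 13225*8334 = 110217150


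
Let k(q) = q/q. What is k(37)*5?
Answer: 5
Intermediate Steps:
k(q) = 1
k(37)*5 = 1*5 = 5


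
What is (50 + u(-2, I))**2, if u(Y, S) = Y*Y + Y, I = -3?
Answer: 2704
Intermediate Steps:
u(Y, S) = Y + Y**2 (u(Y, S) = Y**2 + Y = Y + Y**2)
(50 + u(-2, I))**2 = (50 - 2*(1 - 2))**2 = (50 - 2*(-1))**2 = (50 + 2)**2 = 52**2 = 2704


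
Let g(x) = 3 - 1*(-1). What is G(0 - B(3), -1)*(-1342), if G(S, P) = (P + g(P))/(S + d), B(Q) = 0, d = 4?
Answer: -2013/2 ≈ -1006.5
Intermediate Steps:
g(x) = 4 (g(x) = 3 + 1 = 4)
G(S, P) = (4 + P)/(4 + S) (G(S, P) = (P + 4)/(S + 4) = (4 + P)/(4 + S))
G(0 - B(3), -1)*(-1342) = ((4 - 1)/(4 + (0 - 1*0)))*(-1342) = (3/(4 + (0 + 0)))*(-1342) = (3/(4 + 0))*(-1342) = (3/4)*(-1342) = -2013/2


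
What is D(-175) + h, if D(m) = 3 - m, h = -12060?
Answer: -11882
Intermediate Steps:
D(-175) + h = (3 - 1*(-175)) - 12060 = (3 + 175) - 12060 = 178 - 12060 = -11882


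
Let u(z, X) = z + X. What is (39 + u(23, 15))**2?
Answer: 5929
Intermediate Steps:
u(z, X) = X + z
(39 + u(23, 15))**2 = (39 + (15 + 23))**2 = (39 + 38)**2 = 77**2 = 5929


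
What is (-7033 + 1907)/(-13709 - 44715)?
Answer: 2563/29212 ≈ 0.087738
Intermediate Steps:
(-7033 + 1907)/(-13709 - 44715) = -5126/(-58424) = -5126*(-1/58424) = 2563/29212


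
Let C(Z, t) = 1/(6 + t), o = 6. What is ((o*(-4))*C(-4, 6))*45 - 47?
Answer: -137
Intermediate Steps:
((o*(-4))*C(-4, 6))*45 - 47 = ((6*(-4))/(6 + 6))*45 - 47 = -24/12*45 - 47 = -24*1/12*45 - 47 = -2*45 - 47 = -90 - 47 = -137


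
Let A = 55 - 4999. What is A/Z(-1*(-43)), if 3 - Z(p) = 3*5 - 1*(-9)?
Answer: 1648/7 ≈ 235.43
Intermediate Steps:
A = -4944
Z(p) = -21 (Z(p) = 3 - (3*5 - 1*(-9)) = 3 - (15 + 9) = 3 - 1*24 = 3 - 24 = -21)
A/Z(-1*(-43)) = -4944/(-21) = -4944*(-1/21) = 1648/7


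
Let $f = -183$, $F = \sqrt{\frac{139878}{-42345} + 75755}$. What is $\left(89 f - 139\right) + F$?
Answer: $-16426 + \frac{\sqrt{1676917203765}}{4705} \approx -16151.0$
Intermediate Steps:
$F = \frac{\sqrt{1676917203765}}{4705}$ ($F = \sqrt{139878 \left(- \frac{1}{42345}\right) + 75755} = \sqrt{- \frac{15542}{4705} + 75755} = \sqrt{\frac{356411733}{4705}} = \frac{\sqrt{1676917203765}}{4705} \approx 275.23$)
$\left(89 f - 139\right) + F = \left(89 \left(-183\right) - 139\right) + \frac{\sqrt{1676917203765}}{4705} = \left(-16287 - 139\right) + \frac{\sqrt{1676917203765}}{4705} = -16426 + \frac{\sqrt{1676917203765}}{4705}$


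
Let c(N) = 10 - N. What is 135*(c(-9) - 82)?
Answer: -8505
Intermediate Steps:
135*(c(-9) - 82) = 135*((10 - 1*(-9)) - 82) = 135*((10 + 9) - 82) = 135*(19 - 82) = 135*(-63) = -8505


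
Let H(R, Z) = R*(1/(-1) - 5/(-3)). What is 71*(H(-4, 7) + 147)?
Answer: 30743/3 ≈ 10248.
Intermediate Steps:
H(R, Z) = 2*R/3 (H(R, Z) = R*(1*(-1) - 5*(-⅓)) = R*(-1 + 5/3) = R*(⅔) = 2*R/3)
71*(H(-4, 7) + 147) = 71*((⅔)*(-4) + 147) = 71*(-8/3 + 147) = 71*(433/3) = 30743/3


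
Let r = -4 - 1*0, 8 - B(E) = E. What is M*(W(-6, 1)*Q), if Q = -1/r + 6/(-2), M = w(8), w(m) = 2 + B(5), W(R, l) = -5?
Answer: 275/4 ≈ 68.750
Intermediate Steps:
B(E) = 8 - E
w(m) = 5 (w(m) = 2 + (8 - 1*5) = 2 + (8 - 5) = 2 + 3 = 5)
r = -4 (r = -4 + 0 = -4)
M = 5
Q = -11/4 (Q = -1/(-4) + 6/(-2) = -1*(-¼) + 6*(-½) = ¼ - 3 = -11/4 ≈ -2.7500)
M*(W(-6, 1)*Q) = 5*(-5*(-11/4)) = 5*(55/4) = 275/4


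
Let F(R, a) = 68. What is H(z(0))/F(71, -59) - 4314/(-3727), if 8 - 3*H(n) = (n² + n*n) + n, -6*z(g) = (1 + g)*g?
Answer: 227468/190077 ≈ 1.1967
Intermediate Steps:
z(g) = -g*(1 + g)/6 (z(g) = -(1 + g)*g/6 = -g*(1 + g)/6)
H(n) = 8/3 - 2*n²/3 - n/3 (H(n) = 8/3 - ((n² + n*n) + n)/3 = 8/3 - ((n² + n²) + n)/3 = 8/3 - (2*n² + n)/3 = 8/3 - (n + 2*n²)/3 = 8/3 + (-2*n²/3 - n/3) = 8/3 - 2*n²/3 - n/3)
H(z(0))/F(71, -59) - 4314/(-3727) = (8/3 - 2*(-⅙*0*(1 + 0))²/3 - (-1)*0*(1 + 0)/18)/68 - 4314/(-3727) = (8/3 - 2*(-⅙*0*1)²/3 - (-1)*0/18)*(1/68) - 4314*(-1/3727) = (8/3 - ⅔*0² - ⅓*0)*(1/68) + 4314/3727 = (8/3 - ⅔*0 + 0)*(1/68) + 4314/3727 = (8/3 + 0 + 0)*(1/68) + 4314/3727 = (8/3)*(1/68) + 4314/3727 = 2/51 + 4314/3727 = 227468/190077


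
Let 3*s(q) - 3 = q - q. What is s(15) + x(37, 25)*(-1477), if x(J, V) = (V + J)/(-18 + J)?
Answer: -91555/19 ≈ -4818.7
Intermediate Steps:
s(q) = 1 (s(q) = 1 + (q - q)/3 = 1 + (1/3)*0 = 1 + 0 = 1)
x(J, V) = (J + V)/(-18 + J)
s(15) + x(37, 25)*(-1477) = 1 + ((37 + 25)/(-18 + 37))*(-1477) = 1 + (62/19)*(-1477) = 1 - 91574/19 = -91555/19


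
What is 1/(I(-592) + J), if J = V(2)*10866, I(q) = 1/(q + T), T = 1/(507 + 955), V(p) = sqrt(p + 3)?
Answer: 632682693/221114164989681775288 + 4069835541867897*sqrt(5)/221114164989681775288 ≈ 4.1157e-5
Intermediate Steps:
V(p) = sqrt(3 + p)
T = 1/1462 ≈ 0.00068399
I(q) = 1/(1/1462 + q) (I(q) = 1/(q + 1/1462) = 1/(1/1462 + q))
J = 10866*sqrt(5) (J = sqrt(3 + 2)*10866 = sqrt(5)*10866 = 10866*sqrt(5) ≈ 24297.)
1/(I(-592) + J) = 1/(1462/(1 + 1462*(-592)) + 10866*sqrt(5)) = 1/(1462/(1 - 865504) + 10866*sqrt(5)) = 1/(1462/(-865503) + 10866*sqrt(5)) = 1/(1462*(-1/865503) + 10866*sqrt(5)) = 1/(-1462/865503 + 10866*sqrt(5))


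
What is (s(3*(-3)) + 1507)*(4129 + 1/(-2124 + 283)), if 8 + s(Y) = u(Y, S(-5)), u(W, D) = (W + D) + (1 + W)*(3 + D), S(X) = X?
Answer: 11409833488/1841 ≈ 6.1976e+6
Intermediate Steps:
u(W, D) = D + W + (1 + W)*(3 + D) (u(W, D) = (D + W) + (1 + W)*(3 + D) = D + W + (1 + W)*(3 + D))
s(Y) = -15 - Y (s(Y) = -8 + (3 + 2*(-5) + 4*Y - 5*Y) = -8 + (3 - 10 + 4*Y - 5*Y) = -8 + (-7 - Y) = -15 - Y)
(s(3*(-3)) + 1507)*(4129 + 1/(-2124 + 283)) = ((-15 - 3*(-3)) + 1507)*(4129 + 1/(-2124 + 283)) = ((-15 - 1*(-9)) + 1507)*(4129 + 1/(-1841)) = ((-15 + 9) + 1507)*(4129 - 1/1841) = (-6 + 1507)*(7601488/1841) = 1501*(7601488/1841) = 11409833488/1841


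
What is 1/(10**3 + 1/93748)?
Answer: 93748/93748001 ≈ 0.0010000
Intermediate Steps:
1/(10**3 + 1/93748) = 1/(1000 + 1/93748) = 1/(93748001/93748) = 93748/93748001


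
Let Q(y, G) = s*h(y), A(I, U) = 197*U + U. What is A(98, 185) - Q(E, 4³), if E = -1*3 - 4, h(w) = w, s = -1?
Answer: 36623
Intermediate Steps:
A(I, U) = 198*U
E = -7 (E = -3 - 4 = -7)
Q(y, G) = -y
A(98, 185) - Q(E, 4³) = 198*185 - (-1)*(-7) = 36630 - 1*7 = 36630 - 7 = 36623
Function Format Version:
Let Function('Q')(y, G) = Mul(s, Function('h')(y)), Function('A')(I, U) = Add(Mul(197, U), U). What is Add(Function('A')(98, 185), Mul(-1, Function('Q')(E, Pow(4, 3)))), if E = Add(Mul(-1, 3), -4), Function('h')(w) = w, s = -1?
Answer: 36623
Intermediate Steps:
Function('A')(I, U) = Mul(198, U)
E = -7 (E = Add(-3, -4) = -7)
Function('Q')(y, G) = Mul(-1, y)
Add(Function('A')(98, 185), Mul(-1, Function('Q')(E, Pow(4, 3)))) = Add(Mul(198, 185), Mul(-1, Mul(-1, -7))) = Add(36630, Mul(-1, 7)) = Add(36630, -7) = 36623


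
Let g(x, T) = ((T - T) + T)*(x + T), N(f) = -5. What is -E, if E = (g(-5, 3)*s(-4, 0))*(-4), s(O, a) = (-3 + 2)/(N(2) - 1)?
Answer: -4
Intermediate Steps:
g(x, T) = T*(T + x) (g(x, T) = (0 + T)*(T + x) = T*(T + x))
s(O, a) = ⅙ (s(O, a) = (-3 + 2)/(-5 - 1) = -1/(-6) = -1*(-⅙) = ⅙)
E = 4 (E = ((3*(3 - 5))*(⅙))*(-4) = ((3*(-2))*(⅙))*(-4) = -6*⅙*(-4) = -1*(-4) = 4)
-E = -1*4 = -4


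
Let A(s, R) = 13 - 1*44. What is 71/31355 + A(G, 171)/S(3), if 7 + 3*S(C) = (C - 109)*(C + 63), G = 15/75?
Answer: 3413228/219579065 ≈ 0.015544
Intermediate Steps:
G = ⅕ (G = 15*(1/75) = ⅕ ≈ 0.20000)
A(s, R) = -31 (A(s, R) = 13 - 44 = -31)
S(C) = -7/3 + (-109 + C)*(63 + C)/3 (S(C) = -7/3 + ((C - 109)*(C + 63))/3 = -7/3 + ((-109 + C)*(63 + C))/3 = -7/3 + (-109 + C)*(63 + C)/3)
71/31355 + A(G, 171)/S(3) = 71/31355 - 31/(-6874/3 - 46/3*3 + (⅓)*3²) = 71*(1/31355) - 31/(-6874/3 - 46 + (⅓)*9) = 71/31355 - 31/(-6874/3 - 46 + 3) = 71/31355 - 31/(-7003/3) = 71/31355 - 31*(-3/7003) = 71/31355 + 93/7003 = 3413228/219579065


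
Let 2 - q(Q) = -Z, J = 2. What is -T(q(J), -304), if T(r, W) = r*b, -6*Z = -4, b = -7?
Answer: 56/3 ≈ 18.667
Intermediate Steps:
Z = ⅔ (Z = -⅙*(-4) = ⅔ ≈ 0.66667)
q(Q) = 8/3 (q(Q) = 2 - (-1)*2/3 = 2 - 1*(-⅔) = 2 + ⅔ = 8/3)
T(r, W) = -7*r (T(r, W) = r*(-7) = -7*r)
-T(q(J), -304) = -(-7)*8/3 = -1*(-56/3) = 56/3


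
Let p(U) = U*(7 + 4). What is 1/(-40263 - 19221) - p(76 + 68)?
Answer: -94222657/59484 ≈ -1584.0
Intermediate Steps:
p(U) = 11*U (p(U) = U*11 = 11*U)
1/(-40263 - 19221) - p(76 + 68) = 1/(-40263 - 19221) - 11*(76 + 68) = 1/(-59484) - 11*144 = -1/59484 - 1*1584 = -1/59484 - 1584 = -94222657/59484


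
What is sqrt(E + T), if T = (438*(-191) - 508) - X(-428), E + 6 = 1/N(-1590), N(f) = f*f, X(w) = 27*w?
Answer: I*sqrt(183580509599)/1590 ≈ 269.47*I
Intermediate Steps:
N(f) = f**2
E = -15168599/2528100 (E = -6 + 1/((-1590)**2) = -6 + 1/2528100 = -15168599/2528100 ≈ -6.0000)
T = -72610 (T = (438*(-191) - 508) - 27*(-428) = (-83658 - 508) - 1*(-11556) = -84166 + 11556 = -72610)
sqrt(E + T) = sqrt(-15168599/2528100 - 72610) = sqrt(-183580509599/2528100) = I*sqrt(183580509599)/1590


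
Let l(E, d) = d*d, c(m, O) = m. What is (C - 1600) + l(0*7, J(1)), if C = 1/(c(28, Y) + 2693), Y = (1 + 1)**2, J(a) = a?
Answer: -4350878/2721 ≈ -1599.0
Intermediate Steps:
Y = 4 (Y = 2**2 = 4)
l(E, d) = d**2
C = 1/2721 (C = 1/(28 + 2693) = 1/2721 ≈ 0.00036751)
(C - 1600) + l(0*7, J(1)) = (1/2721 - 1600) + 1**2 = -4353599/2721 + 1 = -4350878/2721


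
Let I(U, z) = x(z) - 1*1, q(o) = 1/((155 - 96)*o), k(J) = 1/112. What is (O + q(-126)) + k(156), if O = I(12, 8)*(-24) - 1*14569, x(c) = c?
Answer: -876438341/59472 ≈ -14737.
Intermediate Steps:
k(J) = 1/112
q(o) = 1/(59*o)
I(U, z) = -1 + z (I(U, z) = z - 1*1 = z - 1 = -1 + z)
O = -14737 (O = (-1 + 8)*(-24) - 1*14569 = 7*(-24) - 14569 = -168 - 14569 = -14737)
(O + q(-126)) + k(156) = (-14737 + (1/59)/(-126)) + 1/112 = (-14737 + (1/59)*(-1/126)) + 1/112 = (-14737 - 1/7434) + 1/112 = -109554859/7434 + 1/112 = -876438341/59472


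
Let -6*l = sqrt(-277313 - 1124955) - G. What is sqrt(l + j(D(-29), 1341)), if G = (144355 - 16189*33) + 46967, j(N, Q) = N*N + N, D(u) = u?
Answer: sqrt(-2028258 - 12*I*sqrt(350567))/6 ≈ 0.41574 - 237.36*I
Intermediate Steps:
j(N, Q) = N + N**2 (j(N, Q) = N**2 + N = N + N**2)
G = -342915 (G = (144355 - 534237) + 46967 = -389882 + 46967 = -342915)
l = -114305/2 - I*sqrt(350567)/3 (l = -(sqrt(-277313 - 1124955) - 1*(-342915))/6 = -(sqrt(-1402268) + 342915)/6 = -(2*I*sqrt(350567) + 342915)/6 = -(342915 + 2*I*sqrt(350567))/6 = -114305/2 - I*sqrt(350567)/3 ≈ -57153.0 - 197.36*I)
sqrt(l + j(D(-29), 1341)) = sqrt((-114305/2 - I*sqrt(350567)/3) - 29*(1 - 29)) = sqrt((-114305/2 - I*sqrt(350567)/3) - 29*(-28)) = sqrt((-114305/2 - I*sqrt(350567)/3) + 812) = sqrt(-112681/2 - I*sqrt(350567)/3)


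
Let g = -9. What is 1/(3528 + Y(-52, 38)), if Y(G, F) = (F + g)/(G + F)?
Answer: 14/49363 ≈ 0.00028361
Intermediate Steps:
Y(G, F) = (-9 + F)/(F + G) (Y(G, F) = (F - 9)/(G + F) = (-9 + F)/(F + G))
1/(3528 + Y(-52, 38)) = 1/(3528 + (-9 + 38)/(38 - 52)) = 1/(3528 + 29/(-14)) = 1/(3528 - 1/14*29) = 1/(3528 - 29/14) = 1/(49363/14) = 14/49363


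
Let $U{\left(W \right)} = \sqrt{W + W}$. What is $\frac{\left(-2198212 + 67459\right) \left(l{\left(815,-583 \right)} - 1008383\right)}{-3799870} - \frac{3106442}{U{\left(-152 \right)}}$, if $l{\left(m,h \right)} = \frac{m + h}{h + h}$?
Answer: $- \frac{250528570373193}{443064842} + \frac{1553221 i \sqrt{19}}{38} \approx -5.6544 \cdot 10^{5} + 1.7817 \cdot 10^{5} i$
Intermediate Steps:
$U{\left(W \right)} = \sqrt{2} \sqrt{W}$ ($U{\left(W \right)} = \sqrt{2 W} = \sqrt{2} \sqrt{W}$)
$l{\left(m,h \right)} = \frac{h + m}{2 h}$
$\frac{\left(-2198212 + 67459\right) \left(l{\left(815,-583 \right)} - 1008383\right)}{-3799870} - \frac{3106442}{U{\left(-152 \right)}} = \frac{\left(-2198212 + 67459\right) \left(\frac{-583 + 815}{2 \left(-583\right)} - 1008383\right)}{-3799870} - \frac{3106442}{\sqrt{2} \sqrt{-152}} = - 2130753 \left(\frac{1}{2} \left(- \frac{1}{583}\right) 232 - 1008383\right) \left(- \frac{1}{3799870}\right) - \frac{3106442}{\sqrt{2} \cdot 2 i \sqrt{38}} = - 2130753 \left(- \frac{116}{583} - 1008383\right) \left(- \frac{1}{3799870}\right) - \frac{3106442}{4 i \sqrt{19}} = \left(-2130753\right) \left(- \frac{587887405}{583}\right) \left(- \frac{1}{3799870}\right) - 3106442 \left(- \frac{i \sqrt{19}}{76}\right) = \frac{1252642851865965}{583} \left(- \frac{1}{3799870}\right) + \frac{1553221 i \sqrt{19}}{38} = - \frac{250528570373193}{443064842} + \frac{1553221 i \sqrt{19}}{38}$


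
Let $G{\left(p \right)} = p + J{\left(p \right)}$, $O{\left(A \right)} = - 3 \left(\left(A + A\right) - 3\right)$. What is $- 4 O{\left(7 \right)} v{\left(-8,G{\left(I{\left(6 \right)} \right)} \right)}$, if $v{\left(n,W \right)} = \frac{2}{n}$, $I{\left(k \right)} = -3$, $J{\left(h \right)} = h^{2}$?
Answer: $-33$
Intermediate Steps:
$O{\left(A \right)} = 9 - 6 A$ ($O{\left(A \right)} = - 3 \left(2 A - 3\right) = - 3 \left(-3 + 2 A\right) = 9 - 6 A$)
$G{\left(p \right)} = p + p^{2}$
$- 4 O{\left(7 \right)} v{\left(-8,G{\left(I{\left(6 \right)} \right)} \right)} = - 4 \left(9 - 42\right) \frac{2}{-8} = - 4 \left(9 - 42\right) 2 \left(- \frac{1}{8}\right) = \left(-4\right) \left(-33\right) \left(- \frac{1}{4}\right) = 132 \left(- \frac{1}{4}\right) = -33$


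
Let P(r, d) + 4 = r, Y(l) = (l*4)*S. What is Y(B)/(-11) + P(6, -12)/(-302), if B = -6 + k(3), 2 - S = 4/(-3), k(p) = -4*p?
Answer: 36229/1661 ≈ 21.812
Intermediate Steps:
S = 10/3 (S = 2 - 4/(-3) = 2 - 4*(-1)/3 = 2 - 1*(-4/3) = 2 + 4/3 = 10/3 ≈ 3.3333)
B = -18 (B = -6 - 4*3 = -6 - 12 = -18)
Y(l) = 40*l/3 (Y(l) = (l*4)*(10/3) = (4*l)*(10/3) = 40*l/3)
P(r, d) = -4 + r
Y(B)/(-11) + P(6, -12)/(-302) = ((40/3)*(-18))/(-11) + (-4 + 6)/(-302) = -240*(-1/11) + 2*(-1/302) = 240/11 - 1/151 = 36229/1661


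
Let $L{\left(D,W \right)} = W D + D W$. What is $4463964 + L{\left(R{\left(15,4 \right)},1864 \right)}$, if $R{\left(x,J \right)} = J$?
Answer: $4478876$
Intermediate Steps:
$L{\left(D,W \right)} = 2 D W$ ($L{\left(D,W \right)} = D W + D W = 2 D W$)
$4463964 + L{\left(R{\left(15,4 \right)},1864 \right)} = 4463964 + 2 \cdot 4 \cdot 1864 = 4463964 + 14912 = 4478876$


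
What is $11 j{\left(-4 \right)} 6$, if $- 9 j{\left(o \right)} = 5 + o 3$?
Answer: $\frac{154}{3} \approx 51.333$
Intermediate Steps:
$j{\left(o \right)} = - \frac{5}{9} - \frac{o}{3}$ ($j{\left(o \right)} = - \frac{5 + o 3}{9} = - \frac{5 + 3 o}{9} = - \frac{5}{9} - \frac{o}{3}$)
$11 j{\left(-4 \right)} 6 = 11 \left(- \frac{5}{9} - - \frac{4}{3}\right) 6 = 11 \left(- \frac{5}{9} + \frac{4}{3}\right) 6 = 11 \cdot \frac{7}{9} \cdot 6 = \frac{77}{9} \cdot 6 = \frac{154}{3}$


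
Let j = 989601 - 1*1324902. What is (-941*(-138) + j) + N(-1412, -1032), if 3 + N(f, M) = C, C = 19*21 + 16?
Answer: -205031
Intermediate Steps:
j = -335301 (j = 989601 - 1324902 = -335301)
C = 415 (C = 399 + 16 = 415)
N(f, M) = 412 (N(f, M) = -3 + 415 = 412)
(-941*(-138) + j) + N(-1412, -1032) = (-941*(-138) - 335301) + 412 = (129858 - 335301) + 412 = -205443 + 412 = -205031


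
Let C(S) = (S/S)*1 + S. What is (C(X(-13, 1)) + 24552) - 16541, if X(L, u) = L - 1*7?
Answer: 7992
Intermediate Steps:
X(L, u) = -7 + L (X(L, u) = L - 7 = -7 + L)
C(S) = 1 + S (C(S) = 1*1 + S = 1 + S)
(C(X(-13, 1)) + 24552) - 16541 = ((1 + (-7 - 13)) + 24552) - 16541 = ((1 - 20) + 24552) - 16541 = (-19 + 24552) - 16541 = 24533 - 16541 = 7992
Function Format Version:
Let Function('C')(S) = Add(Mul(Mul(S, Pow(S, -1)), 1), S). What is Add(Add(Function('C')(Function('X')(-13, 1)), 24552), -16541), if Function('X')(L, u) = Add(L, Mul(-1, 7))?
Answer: 7992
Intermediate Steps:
Function('X')(L, u) = Add(-7, L) (Function('X')(L, u) = Add(L, -7) = Add(-7, L))
Function('C')(S) = Add(1, S) (Function('C')(S) = Add(Mul(1, 1), S) = Add(1, S))
Add(Add(Function('C')(Function('X')(-13, 1)), 24552), -16541) = Add(Add(Add(1, Add(-7, -13)), 24552), -16541) = Add(Add(Add(1, -20), 24552), -16541) = Add(Add(-19, 24552), -16541) = Add(24533, -16541) = 7992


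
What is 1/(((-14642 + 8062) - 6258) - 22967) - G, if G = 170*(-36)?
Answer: 219126599/35805 ≈ 6120.0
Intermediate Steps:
G = -6120
1/(((-14642 + 8062) - 6258) - 22967) - G = 1/(((-14642 + 8062) - 6258) - 22967) - 1*(-6120) = 1/((-6580 - 6258) - 22967) + 6120 = 1/(-12838 - 22967) + 6120 = 1/(-35805) + 6120 = -1/35805 + 6120 = 219126599/35805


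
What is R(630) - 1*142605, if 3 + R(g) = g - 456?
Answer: -142434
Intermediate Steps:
R(g) = -459 + g (R(g) = -3 + (g - 456) = -3 + (-456 + g) = -459 + g)
R(630) - 1*142605 = (-459 + 630) - 1*142605 = 171 - 142605 = -142434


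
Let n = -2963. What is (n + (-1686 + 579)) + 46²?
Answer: -1954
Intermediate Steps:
(n + (-1686 + 579)) + 46² = (-2963 + (-1686 + 579)) + 46² = (-2963 - 1107) + 2116 = -4070 + 2116 = -1954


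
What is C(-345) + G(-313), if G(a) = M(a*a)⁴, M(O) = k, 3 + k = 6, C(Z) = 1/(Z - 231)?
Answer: 46655/576 ≈ 80.998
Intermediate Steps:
C(Z) = 1/(-231 + Z)
k = 3 (k = -3 + 6 = 3)
M(O) = 3
G(a) = 81 (G(a) = 3⁴ = 81)
C(-345) + G(-313) = 1/(-231 - 345) + 81 = 1/(-576) + 81 = -1/576 + 81 = 46655/576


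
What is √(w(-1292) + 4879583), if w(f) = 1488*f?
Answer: √2957087 ≈ 1719.6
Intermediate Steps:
√(w(-1292) + 4879583) = √(1488*(-1292) + 4879583) = √(-1922496 + 4879583) = √2957087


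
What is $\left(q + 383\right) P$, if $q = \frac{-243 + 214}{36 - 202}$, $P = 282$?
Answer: $\frac{8968587}{83} \approx 1.0806 \cdot 10^{5}$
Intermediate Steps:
$q = \frac{29}{166}$ ($q = - \frac{29}{-166} = \left(-29\right) \left(- \frac{1}{166}\right) = \frac{29}{166} \approx 0.1747$)
$\left(q + 383\right) P = \left(\frac{29}{166} + 383\right) 282 = \frac{63607}{166} \cdot 282 = \frac{8968587}{83}$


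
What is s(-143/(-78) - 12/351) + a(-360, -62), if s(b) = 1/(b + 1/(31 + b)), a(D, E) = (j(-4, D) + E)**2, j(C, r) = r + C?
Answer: 596319410106/3285931 ≈ 1.8148e+5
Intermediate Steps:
j(C, r) = C + r
a(D, E) = (-4 + D + E)**2 (a(D, E) = ((-4 + D) + E)**2 = (-4 + D + E)**2)
s(-143/(-78) - 12/351) + a(-360, -62) = (31 + (-143/(-78) - 12/351))/(1 + (-143/(-78) - 12/351)**2 + 31*(-143/(-78) - 12/351)) + (-4 - 360 - 62)**2 = (31 + (-143*(-1/78) - 12*1/351))/(1 + (-143*(-1/78) - 12*1/351)**2 + 31*(-143*(-1/78) - 12*1/351)) + (-426)**2 = (31 + (11/6 - 4/117))/(1 + (11/6 - 4/117)**2 + 31*(11/6 - 4/117)) + 181476 = (31 + 421/234)/(1 + (421/234)**2 + 31*(421/234)) + 181476 = (7675/234)/(1 + 177241/54756 + 13051/234) + 181476 = (7675/234)/(3285931/54756) + 181476 = (54756/3285931)*(7675/234) + 181476 = 1795950/3285931 + 181476 = 596319410106/3285931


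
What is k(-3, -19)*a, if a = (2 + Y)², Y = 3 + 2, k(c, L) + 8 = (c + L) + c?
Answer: -1617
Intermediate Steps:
k(c, L) = -8 + L + 2*c (k(c, L) = -8 + ((c + L) + c) = -8 + ((L + c) + c) = -8 + (L + 2*c) = -8 + L + 2*c)
Y = 5
a = 49 (a = (2 + 5)² = 7² = 49)
k(-3, -19)*a = (-8 - 19 + 2*(-3))*49 = (-8 - 19 - 6)*49 = -33*49 = -1617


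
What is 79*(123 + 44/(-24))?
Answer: 57433/6 ≈ 9572.2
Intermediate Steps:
79*(123 + 44/(-24)) = 79*(123 + 44*(-1/24)) = 79*(123 - 11/6) = 79*(727/6) = 57433/6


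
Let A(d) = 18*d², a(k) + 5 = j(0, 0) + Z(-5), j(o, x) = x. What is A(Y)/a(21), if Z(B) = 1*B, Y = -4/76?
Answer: -9/1805 ≈ -0.0049862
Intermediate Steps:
Y = -1/19 (Y = -4*1/76 = -1/19 ≈ -0.052632)
Z(B) = B
a(k) = -10 (a(k) = -5 + (0 - 5) = -5 - 5 = -10)
A(Y)/a(21) = (18*(-1/19)²)/(-10) = (18*(1/361))*(-⅒) = (18/361)*(-⅒) = -9/1805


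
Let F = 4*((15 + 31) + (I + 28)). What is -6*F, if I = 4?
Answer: -1872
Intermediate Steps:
F = 312 (F = 4*((15 + 31) + (4 + 28)) = 4*(46 + 32) = 4*78 = 312)
-6*F = -6*312 = -1872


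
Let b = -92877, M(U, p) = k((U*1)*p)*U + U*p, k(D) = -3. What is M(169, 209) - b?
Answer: 127691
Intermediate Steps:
M(U, p) = -3*U + U*p
M(169, 209) - b = 169*(-3 + 209) - 1*(-92877) = 169*206 + 92877 = 34814 + 92877 = 127691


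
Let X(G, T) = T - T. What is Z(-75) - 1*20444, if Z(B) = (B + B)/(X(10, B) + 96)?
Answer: -327129/16 ≈ -20446.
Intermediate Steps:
X(G, T) = 0
Z(B) = B/48 (Z(B) = (B + B)/(0 + 96) = (2*B)/96 = (2*B)*(1/96) = B/48)
Z(-75) - 1*20444 = (1/48)*(-75) - 1*20444 = -25/16 - 20444 = -327129/16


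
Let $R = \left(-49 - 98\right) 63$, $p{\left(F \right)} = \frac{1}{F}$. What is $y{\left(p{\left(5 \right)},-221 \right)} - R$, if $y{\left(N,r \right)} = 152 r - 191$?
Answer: $-24522$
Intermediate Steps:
$y{\left(N,r \right)} = -191 + 152 r$
$R = -9261$ ($R = \left(-147\right) 63 = -9261$)
$y{\left(p{\left(5 \right)},-221 \right)} - R = \left(-191 + 152 \left(-221\right)\right) - -9261 = \left(-191 - 33592\right) + 9261 = -33783 + 9261 = -24522$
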